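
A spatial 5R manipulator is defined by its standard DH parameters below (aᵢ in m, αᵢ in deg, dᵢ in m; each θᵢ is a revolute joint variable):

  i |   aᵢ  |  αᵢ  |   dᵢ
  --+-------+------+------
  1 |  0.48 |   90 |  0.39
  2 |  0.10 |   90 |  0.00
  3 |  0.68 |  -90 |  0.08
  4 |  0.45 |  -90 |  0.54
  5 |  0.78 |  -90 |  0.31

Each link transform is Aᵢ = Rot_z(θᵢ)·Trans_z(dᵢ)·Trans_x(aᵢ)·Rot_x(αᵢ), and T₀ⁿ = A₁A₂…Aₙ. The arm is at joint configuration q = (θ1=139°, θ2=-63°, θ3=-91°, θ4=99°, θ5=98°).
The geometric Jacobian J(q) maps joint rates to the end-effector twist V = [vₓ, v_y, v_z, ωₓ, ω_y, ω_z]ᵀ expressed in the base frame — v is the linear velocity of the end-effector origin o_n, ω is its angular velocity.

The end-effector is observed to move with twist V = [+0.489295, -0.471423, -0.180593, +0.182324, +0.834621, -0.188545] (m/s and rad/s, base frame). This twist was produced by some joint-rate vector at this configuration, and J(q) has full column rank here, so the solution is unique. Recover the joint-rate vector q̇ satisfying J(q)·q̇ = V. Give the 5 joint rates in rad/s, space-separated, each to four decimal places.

o_n = [-0.6629, 0.1571, 0.6077]
J₁: ẑ×o_n = [-0.1571, -0.6629, 0.0000], ω = ẑ
J2: z=[0.6561, 0.7547, 0.0000] o=[-0.3623, 0.3149, 0.3900] → [0.1643, -0.1428, 0.1234, 0.6561, 0.7547, 0.0000]
J3: z=[0.6725, -0.5846, -0.4540] o=[-0.3965, 0.3447, 0.3009] → [-0.2645, -0.0854, -0.2818, 0.6725, -0.5846, -0.4540]
J4: z=[-0.3540, 0.2846, -0.8909] o=[-0.7847, -0.2187, 0.2752] → [0.4295, 0.0092, -0.1677, -0.3540, 0.2846, -0.8909]
J5: z=[0.7472, 0.6590, -0.0864] o=[-1.2290, 0.2483, -0.0052] → [0.3960, -0.5069, -0.4412, 0.7472, 0.6590, -0.0864]
q̇ = J⁺·V = [0.3750, 0.3980, -0.1670, 0.6820, 0.3680]

0.3750 0.3980 -0.1670 0.6820 0.3680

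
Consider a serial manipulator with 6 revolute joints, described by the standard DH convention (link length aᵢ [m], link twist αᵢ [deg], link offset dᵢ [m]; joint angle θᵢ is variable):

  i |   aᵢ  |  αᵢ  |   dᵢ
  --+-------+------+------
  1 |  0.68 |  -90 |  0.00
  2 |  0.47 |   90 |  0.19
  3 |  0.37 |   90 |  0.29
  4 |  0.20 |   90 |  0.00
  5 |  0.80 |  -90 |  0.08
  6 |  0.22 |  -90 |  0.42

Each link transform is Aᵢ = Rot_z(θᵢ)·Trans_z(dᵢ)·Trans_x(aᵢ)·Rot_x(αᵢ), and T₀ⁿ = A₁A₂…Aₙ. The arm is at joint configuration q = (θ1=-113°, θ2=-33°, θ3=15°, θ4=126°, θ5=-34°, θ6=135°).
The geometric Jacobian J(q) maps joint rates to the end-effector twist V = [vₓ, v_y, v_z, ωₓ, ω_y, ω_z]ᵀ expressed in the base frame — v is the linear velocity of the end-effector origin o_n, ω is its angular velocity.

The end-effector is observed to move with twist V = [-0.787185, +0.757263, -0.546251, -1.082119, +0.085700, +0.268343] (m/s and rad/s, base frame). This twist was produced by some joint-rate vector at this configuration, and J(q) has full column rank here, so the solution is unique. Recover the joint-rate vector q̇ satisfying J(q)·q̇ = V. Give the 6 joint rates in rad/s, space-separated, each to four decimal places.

o_n = [0.0066, -0.3282, 0.9806]
J₁: ẑ×o_n = [0.3282, 0.0066, -0.0000], ω = ẑ
J2: z=[0.9205, -0.3907, 0.0000] o=[-0.2657, -0.6259, 0.0000] → [-0.3831, -0.9026, 0.3805, 0.9205, -0.3907, 0.0000]
J3: z=[0.2128, 0.5013, 0.8387] o=[-0.2448, -1.0630, 0.2560] → [-0.2530, 0.0566, 0.0304, 0.2128, 0.5013, 0.8387]
J4: z=[-0.9740, 0.1776, 0.1410] o=[-0.2121, -1.2310, 0.6938] → [-0.0763, 0.3101, -0.9181, -0.9740, 0.1776, 0.1410]
J5: z=[0.0618, -0.3904, 0.9186] o=[-0.1684, -1.0503, 0.7677] → [-0.7464, 0.1476, 0.1129, 0.0618, -0.3904, 0.9186]
J6: z=[-0.6854, 0.6524, 0.3234] o=[0.4169, -0.5618, 1.0230] → [-0.1033, -0.1618, 0.1075, -0.6854, 0.6524, 0.3234]
q̇ = J⁺·V = [-0.7370, -0.5550, 0.0160, 0.5040, 0.9300, 0.2060]

-0.7370 -0.5550 0.0160 0.5040 0.9300 0.2060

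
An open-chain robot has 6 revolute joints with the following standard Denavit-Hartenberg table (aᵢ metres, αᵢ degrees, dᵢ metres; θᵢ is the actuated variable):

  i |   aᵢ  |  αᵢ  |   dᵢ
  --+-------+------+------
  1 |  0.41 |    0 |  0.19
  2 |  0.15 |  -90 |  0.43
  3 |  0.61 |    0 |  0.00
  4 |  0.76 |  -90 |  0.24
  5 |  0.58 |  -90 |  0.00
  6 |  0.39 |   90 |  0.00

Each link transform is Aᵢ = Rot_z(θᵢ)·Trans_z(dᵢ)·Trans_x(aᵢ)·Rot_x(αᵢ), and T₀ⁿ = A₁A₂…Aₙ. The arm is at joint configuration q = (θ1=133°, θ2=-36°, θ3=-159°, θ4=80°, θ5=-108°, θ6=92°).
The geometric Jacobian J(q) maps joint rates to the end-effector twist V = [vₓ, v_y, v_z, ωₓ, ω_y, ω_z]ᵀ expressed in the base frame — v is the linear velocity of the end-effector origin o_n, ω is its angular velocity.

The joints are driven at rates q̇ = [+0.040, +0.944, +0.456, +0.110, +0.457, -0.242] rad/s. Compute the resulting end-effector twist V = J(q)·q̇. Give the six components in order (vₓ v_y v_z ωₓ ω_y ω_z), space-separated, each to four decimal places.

o_n = [-0.9683, -0.4804, 1.4872]
J₁: ẑ×o_n = [0.4804, -0.9683, 0.0000], ω = ẑ
J2: z=[0.0000, 0.0000, 1.0000] o=[-0.2796, 0.2999, 0.1900] → [0.7802, -0.6887, 0.0000, 0.0000, 0.0000, 1.0000]
J3: z=[-0.9925, -0.1219, 0.0000] o=[-0.2979, 0.4487, 0.6200] → [-0.1057, 0.8607, 0.8405, -0.9925, -0.1219, 0.0000]
J4: z=[-0.9925, -0.1219, 0.0000] o=[-0.2285, -0.1165, 0.8386] → [-0.0790, 0.6438, 0.2710, -0.9925, -0.1219, 0.0000]
J5: z=[-0.1196, 0.9743, -0.1908] o=[-0.4844, -0.0018, 1.5846] → [-0.1862, 0.0807, 0.5288, -0.1196, 0.9743, -0.1908]
J6: z=[-0.3288, 0.1425, 0.9336] o=[-1.0277, -0.1030, 1.4087] → [0.3635, 0.0812, 0.1156, -0.3288, 0.1425, 0.9336]
V = J·q̇ = [0.5258, -0.2084, 0.6267, -0.5369, 0.3418, 0.6709]

0.5258 -0.2084 0.6267 -0.5369 0.3418 0.6709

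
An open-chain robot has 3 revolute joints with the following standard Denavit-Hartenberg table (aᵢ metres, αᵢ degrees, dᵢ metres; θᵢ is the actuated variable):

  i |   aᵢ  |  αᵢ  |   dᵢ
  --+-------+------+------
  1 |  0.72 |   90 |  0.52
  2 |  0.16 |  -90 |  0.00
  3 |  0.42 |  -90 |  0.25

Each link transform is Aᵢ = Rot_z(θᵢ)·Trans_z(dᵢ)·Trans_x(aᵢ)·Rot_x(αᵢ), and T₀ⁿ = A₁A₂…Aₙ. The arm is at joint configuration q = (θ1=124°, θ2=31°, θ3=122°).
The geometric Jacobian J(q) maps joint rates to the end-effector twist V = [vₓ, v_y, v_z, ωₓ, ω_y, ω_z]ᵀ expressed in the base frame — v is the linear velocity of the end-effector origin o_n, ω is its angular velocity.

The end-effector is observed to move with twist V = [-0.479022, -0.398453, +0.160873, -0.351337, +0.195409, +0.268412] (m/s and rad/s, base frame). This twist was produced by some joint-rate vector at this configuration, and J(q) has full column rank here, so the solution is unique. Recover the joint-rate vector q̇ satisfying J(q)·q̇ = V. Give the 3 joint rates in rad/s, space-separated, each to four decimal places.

o_n = [-0.5959, 0.2465, 0.7021]
J₁: ẑ×o_n = [-0.2465, -0.5959, 0.0000], ω = ẑ
J2: z=[0.8290, 0.5592, 0.0000] o=[-0.4026, 0.5969, 0.5200] → [0.1018, -0.1509, -0.1824, 0.8290, 0.5592, 0.0000]
J3: z=[0.2880, -0.4270, 0.8572] o=[-0.4793, 0.7106, 0.6024] → [0.3552, -0.1287, -0.1834, 0.2880, -0.4270, 0.8572]
q̇ = J⁺·V = [0.8650, -0.1820, -0.6960]

0.8650 -0.1820 -0.6960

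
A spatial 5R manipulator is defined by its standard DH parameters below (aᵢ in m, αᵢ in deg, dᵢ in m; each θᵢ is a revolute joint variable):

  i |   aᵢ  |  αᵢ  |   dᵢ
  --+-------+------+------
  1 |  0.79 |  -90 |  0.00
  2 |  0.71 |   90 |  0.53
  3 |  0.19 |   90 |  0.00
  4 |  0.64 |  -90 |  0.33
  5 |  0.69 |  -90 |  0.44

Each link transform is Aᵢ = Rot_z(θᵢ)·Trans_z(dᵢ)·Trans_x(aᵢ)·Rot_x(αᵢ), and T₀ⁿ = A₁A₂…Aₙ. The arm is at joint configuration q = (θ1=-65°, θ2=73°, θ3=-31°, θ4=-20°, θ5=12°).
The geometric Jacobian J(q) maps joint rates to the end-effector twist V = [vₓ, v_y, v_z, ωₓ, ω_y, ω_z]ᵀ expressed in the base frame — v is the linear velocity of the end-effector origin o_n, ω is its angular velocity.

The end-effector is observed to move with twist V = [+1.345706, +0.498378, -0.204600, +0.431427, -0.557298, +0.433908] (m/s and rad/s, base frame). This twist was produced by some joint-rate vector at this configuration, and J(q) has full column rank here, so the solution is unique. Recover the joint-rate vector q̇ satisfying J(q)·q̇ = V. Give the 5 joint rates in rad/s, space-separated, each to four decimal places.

0.7760 -0.3310 0.0020 -0.6890 0.5910

o_n = [0.1617, -1.3919, -1.8897]
J₁: ẑ×o_n = [1.3919, 0.1617, -0.0000], ω = ẑ
J2: z=[0.9063, 0.4226, 0.0000] o=[0.3339, -0.7160, 0.0000] → [-0.7986, 1.7126, -0.5398, 0.9063, 0.4226, 0.0000]
J3: z=[0.4042, -0.8667, 0.2924] o=[0.9019, -0.6801, -0.6790] → [1.2574, 0.2729, -0.9292, 0.4042, -0.8667, 0.2924]
J4: z=[-0.8405, -0.2258, 0.4925] o=[0.8334, -0.7646, -0.8347] → [0.5471, -1.2175, 0.3755, -0.8405, -0.2258, 0.4925]
J5: z=[0.2564, -0.9666, -0.0056] o=[0.2505, -0.9169, -1.2292] → [0.6357, 0.1698, -0.2076, 0.2564, -0.9666, -0.0056]
q̇ = J⁺·V = [0.7760, -0.3310, 0.0020, -0.6890, 0.5910]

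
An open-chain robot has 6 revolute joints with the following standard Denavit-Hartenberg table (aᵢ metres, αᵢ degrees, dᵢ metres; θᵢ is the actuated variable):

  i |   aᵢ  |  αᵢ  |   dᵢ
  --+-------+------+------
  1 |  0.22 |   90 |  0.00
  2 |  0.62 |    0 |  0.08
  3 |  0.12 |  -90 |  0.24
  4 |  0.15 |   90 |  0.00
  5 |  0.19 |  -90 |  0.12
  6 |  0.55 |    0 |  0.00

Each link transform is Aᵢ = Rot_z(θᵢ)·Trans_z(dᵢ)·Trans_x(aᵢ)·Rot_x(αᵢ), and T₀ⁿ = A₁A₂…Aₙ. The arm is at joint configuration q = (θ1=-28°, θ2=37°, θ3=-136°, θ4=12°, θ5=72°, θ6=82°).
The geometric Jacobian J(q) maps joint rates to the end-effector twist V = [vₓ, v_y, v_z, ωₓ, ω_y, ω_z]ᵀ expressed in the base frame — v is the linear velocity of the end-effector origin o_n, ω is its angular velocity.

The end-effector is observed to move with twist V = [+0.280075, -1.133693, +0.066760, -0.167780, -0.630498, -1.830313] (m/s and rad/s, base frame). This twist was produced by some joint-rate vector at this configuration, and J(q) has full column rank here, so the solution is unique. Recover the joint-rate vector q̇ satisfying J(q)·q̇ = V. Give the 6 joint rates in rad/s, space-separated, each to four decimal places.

o_n = [0.8842, -0.3074, 0.0777]
J₁: ẑ×o_n = [0.3074, 0.8842, -0.0000], ω = ẑ
J2: z=[-0.4695, -0.8829, 0.0000] o=[0.1942, -0.1033, 0.0000] → [-0.0686, 0.0365, 0.7050, -0.4695, -0.8829, 0.0000]
J3: z=[-0.4695, -0.8829, 0.0000] o=[0.5939, -0.4064, 0.3731] → [0.2609, -0.1387, 0.2099, -0.4695, -0.8829, 0.0000]
J4: z=[0.8721, -0.4637, -0.1564] o=[0.4646, -0.6095, 0.2546] → [0.1293, 0.0887, 0.4580, 0.8721, -0.4637, -0.1564]
J5: z=[-0.4879, -0.8484, -0.2054] o=[0.4590, -0.5712, 0.1097] → [0.0813, -0.1029, 0.2320, -0.4879, -0.8484, -0.2054]
J6: z=[0.3051, -0.3862, 0.8705] o=[0.5558, -0.7418, 0.0001] → [-0.4081, 0.2621, 0.2594, 0.3051, -0.3862, 0.8705]
q̇ = J⁺·V = [-0.9470, -0.3160, 0.4460, 0.5200, 0.6710, -0.7630]

-0.9470 -0.3160 0.4460 0.5200 0.6710 -0.7630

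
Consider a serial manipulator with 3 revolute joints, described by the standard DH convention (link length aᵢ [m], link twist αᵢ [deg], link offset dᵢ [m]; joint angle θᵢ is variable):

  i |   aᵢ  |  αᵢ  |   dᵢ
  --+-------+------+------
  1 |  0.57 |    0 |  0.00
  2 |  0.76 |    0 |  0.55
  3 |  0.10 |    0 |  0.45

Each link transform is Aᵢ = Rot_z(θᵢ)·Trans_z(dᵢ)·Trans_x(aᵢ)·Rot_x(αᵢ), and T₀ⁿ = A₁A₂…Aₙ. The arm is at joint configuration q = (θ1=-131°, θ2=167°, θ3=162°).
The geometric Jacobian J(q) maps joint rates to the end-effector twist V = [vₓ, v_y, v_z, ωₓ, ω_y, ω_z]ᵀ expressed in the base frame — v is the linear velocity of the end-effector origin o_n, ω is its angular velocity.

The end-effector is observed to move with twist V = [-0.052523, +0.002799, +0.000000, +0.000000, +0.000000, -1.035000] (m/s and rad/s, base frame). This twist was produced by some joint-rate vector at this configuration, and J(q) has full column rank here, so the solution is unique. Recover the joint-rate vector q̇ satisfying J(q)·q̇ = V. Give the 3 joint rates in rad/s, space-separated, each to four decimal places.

-0.5680 0.0670 -0.5340

o_n = [0.1458, -0.0144, 1.0000]
J₁: ẑ×o_n = [0.0144, 0.1458, -0.0000], ω = ẑ
J2: z=[0.0000, 0.0000, 1.0000] o=[-0.3740, -0.4302, 0.0000] → [-0.4158, 0.5197, 0.0000, 0.0000, 0.0000, 1.0000]
J3: z=[0.0000, 0.0000, 1.0000] o=[0.2409, 0.0165, 0.5500] → [0.0309, -0.0951, 0.0000, 0.0000, 0.0000, 1.0000]
q̇ = J⁺·V = [-0.5680, 0.0670, -0.5340]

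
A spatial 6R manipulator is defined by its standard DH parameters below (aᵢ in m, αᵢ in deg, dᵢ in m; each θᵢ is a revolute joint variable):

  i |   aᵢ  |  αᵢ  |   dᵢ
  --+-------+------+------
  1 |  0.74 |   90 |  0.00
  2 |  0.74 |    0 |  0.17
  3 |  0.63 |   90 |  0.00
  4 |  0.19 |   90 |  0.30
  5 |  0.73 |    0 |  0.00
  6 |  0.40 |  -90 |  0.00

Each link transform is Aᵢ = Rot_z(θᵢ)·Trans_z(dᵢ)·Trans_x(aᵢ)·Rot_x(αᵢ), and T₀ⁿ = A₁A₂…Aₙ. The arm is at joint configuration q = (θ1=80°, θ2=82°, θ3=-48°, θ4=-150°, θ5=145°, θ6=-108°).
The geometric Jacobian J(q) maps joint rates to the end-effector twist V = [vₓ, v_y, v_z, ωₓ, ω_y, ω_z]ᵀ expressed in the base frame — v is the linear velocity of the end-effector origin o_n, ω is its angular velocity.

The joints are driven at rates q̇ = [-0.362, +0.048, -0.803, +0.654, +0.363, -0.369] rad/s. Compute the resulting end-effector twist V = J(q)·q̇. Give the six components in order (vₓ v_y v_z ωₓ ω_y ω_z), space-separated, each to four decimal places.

0.7454 -0.5917 -0.6042 -0.6847 0.4946 -0.9025

o_n = [0.5523, 1.8983, 0.3326]
J₁: ẑ×o_n = [-1.8983, 0.5523, 0.0000], ω = ẑ
J2: z=[0.9848, -0.1736, 0.0000] o=[0.1285, 0.7288, 0.0000] → [-0.0577, -0.3275, 1.2254, 0.9848, -0.1736, 0.0000]
J3: z=[0.9848, -0.1736, 0.0000] o=[0.3138, 0.8007, 0.7328] → [0.0695, 0.3942, 1.1224, 0.9848, -0.1736, 0.0000]
J4: z=[0.0971, 0.5507, -0.8290] o=[0.4045, 1.3150, 1.0851] → [0.0691, -0.0495, -0.0248, 0.0971, 0.5507, -0.8290]
J5: z=[0.7809, -0.5586, -0.2796] o=[0.3164, 1.3624, 0.7444] → [0.3799, 0.2556, 0.5503, 0.7809, -0.5586, -0.2796]
J6: z=[0.7809, -0.5586, -0.2796] o=[0.7260, 1.9639, 0.6868] → [0.1796, 0.3252, -0.1483, 0.7809, -0.5586, -0.2796]
V = J·q̇ = [0.7454, -0.5917, -0.6042, -0.6847, 0.4946, -0.9025]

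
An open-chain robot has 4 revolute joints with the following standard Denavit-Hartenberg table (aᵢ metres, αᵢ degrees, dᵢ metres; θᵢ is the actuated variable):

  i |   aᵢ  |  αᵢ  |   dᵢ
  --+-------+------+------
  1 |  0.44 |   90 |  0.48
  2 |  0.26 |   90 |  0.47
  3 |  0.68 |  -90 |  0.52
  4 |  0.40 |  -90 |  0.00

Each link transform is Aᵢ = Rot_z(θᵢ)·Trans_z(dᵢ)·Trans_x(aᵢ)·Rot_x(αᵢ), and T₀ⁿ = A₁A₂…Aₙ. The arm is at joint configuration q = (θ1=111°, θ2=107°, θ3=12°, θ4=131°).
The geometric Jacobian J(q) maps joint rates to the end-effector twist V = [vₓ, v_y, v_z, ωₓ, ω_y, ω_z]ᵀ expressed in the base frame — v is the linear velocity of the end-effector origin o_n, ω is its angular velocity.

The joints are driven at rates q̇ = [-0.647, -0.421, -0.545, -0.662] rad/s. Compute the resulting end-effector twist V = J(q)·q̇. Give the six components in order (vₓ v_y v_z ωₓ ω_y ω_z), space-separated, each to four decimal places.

o_n = [0.3574, 0.6226, 1.1830]
J₁: ẑ×o_n = [-0.6226, 0.3574, 0.0000], ω = ẑ
J2: z=[0.9336, 0.3584, 0.0000] o=[-0.1577, 0.4108, 0.4800] → [0.2519, -0.6563, 0.0131, 0.9336, 0.3584, 0.0000]
J3: z=[-0.3427, 0.8928, 0.2924] o=[0.3083, 0.5082, 0.7286] → [0.3722, 0.1701, -0.0830, -0.3427, 0.8928, 0.2924]
J4: z=[0.8914, 0.4073, -0.1988] o=[0.3318, 0.8416, 1.5167] → [-0.1795, 0.2924, -0.2057, 0.8914, 0.4073, -0.1988]
V = J·q̇ = [0.2127, -0.2412, 0.1759, -0.7964, -0.9071, -0.6747]

0.2127 -0.2412 0.1759 -0.7964 -0.9071 -0.6747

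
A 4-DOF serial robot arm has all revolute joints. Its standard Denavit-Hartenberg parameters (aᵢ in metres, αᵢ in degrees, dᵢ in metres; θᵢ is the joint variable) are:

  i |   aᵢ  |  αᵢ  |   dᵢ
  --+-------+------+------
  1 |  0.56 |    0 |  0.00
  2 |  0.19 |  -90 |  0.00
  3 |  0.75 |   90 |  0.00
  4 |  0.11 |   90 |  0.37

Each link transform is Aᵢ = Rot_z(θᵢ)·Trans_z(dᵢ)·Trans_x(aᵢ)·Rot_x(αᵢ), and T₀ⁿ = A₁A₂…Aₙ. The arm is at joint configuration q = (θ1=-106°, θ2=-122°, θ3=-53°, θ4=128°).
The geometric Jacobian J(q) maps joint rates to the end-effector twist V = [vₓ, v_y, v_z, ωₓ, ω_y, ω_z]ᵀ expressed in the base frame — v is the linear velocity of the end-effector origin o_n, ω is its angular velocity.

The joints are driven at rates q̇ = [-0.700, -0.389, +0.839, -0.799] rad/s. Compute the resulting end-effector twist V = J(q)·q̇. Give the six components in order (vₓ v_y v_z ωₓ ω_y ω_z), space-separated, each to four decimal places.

o_n = [-0.4229, -0.3696, 0.7676]
J₁: ẑ×o_n = [0.3696, -0.4229, 0.0000], ω = ẑ
J2: z=[0.0000, 0.0000, 1.0000] o=[-0.1544, -0.5383, 0.0000] → [-0.1687, -0.2686, 0.0000, 0.0000, 0.0000, 1.0000]
J3: z=[-0.7431, -0.6691, 0.0000] o=[-0.2815, -0.3971, 0.0000] → [-0.5136, 0.5704, -0.1151, -0.7431, -0.6691, 0.0000]
J4: z=[0.5344, -0.5935, 0.6018] o=[-0.5835, -0.0617, 0.5990] → [0.0852, 0.0065, -0.0692, 0.5344, -0.5935, 0.6018]
V = J·q̇ = [-0.6921, 0.8739, -0.0413, -1.0505, -0.0872, -1.5699]

-0.6921 0.8739 -0.0413 -1.0505 -0.0872 -1.5699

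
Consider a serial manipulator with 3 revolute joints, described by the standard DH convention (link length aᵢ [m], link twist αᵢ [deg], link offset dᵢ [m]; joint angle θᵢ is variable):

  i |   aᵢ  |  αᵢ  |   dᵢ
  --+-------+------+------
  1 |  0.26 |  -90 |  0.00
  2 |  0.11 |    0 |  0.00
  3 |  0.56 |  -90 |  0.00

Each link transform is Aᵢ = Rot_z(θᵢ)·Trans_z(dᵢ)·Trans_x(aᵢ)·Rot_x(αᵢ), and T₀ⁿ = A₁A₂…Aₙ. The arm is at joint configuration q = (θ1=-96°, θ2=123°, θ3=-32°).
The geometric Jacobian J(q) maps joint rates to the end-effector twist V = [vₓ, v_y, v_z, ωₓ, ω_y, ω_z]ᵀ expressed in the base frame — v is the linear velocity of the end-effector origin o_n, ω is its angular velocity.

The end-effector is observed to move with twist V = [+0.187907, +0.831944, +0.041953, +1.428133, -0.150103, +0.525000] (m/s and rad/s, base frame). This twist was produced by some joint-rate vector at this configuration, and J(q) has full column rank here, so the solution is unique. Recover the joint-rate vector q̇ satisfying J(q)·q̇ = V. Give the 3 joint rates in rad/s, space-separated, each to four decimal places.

0.5250 0.4660 0.9700

o_n = [-0.0199, -0.1893, -0.6522]
J₁: ẑ×o_n = [0.1893, -0.0199, 0.0000], ω = ẑ
J2: z=[0.9945, -0.1045, 0.0000] o=[-0.0272, -0.2586, 0.0000] → [0.0682, 0.6486, 0.0697, 0.9945, -0.1045, 0.0000]
J3: z=[0.9945, -0.1045, 0.0000] o=[-0.0209, -0.1990, -0.0923] → [0.0585, 0.5568, 0.0098, 0.9945, -0.1045, 0.0000]
q̇ = J⁺·V = [0.5250, 0.4660, 0.9700]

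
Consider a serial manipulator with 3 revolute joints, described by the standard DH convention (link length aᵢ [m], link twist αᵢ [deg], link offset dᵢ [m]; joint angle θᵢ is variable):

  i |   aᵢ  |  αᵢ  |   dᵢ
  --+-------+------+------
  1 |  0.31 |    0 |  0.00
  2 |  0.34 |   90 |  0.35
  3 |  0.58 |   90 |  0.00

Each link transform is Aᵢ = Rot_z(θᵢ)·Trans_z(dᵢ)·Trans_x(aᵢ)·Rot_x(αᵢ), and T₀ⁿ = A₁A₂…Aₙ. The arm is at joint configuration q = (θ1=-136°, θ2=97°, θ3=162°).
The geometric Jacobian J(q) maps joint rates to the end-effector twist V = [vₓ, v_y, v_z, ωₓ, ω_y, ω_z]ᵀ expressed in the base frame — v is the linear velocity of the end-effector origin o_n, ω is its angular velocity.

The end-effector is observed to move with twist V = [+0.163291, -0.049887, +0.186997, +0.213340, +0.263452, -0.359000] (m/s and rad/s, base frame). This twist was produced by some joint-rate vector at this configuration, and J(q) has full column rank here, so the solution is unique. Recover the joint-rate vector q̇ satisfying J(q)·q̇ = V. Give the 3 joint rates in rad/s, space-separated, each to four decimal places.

0.3170 -0.6760 -0.3390

o_n = [-0.3874, -0.0822, 0.5292]
J₁: ẑ×o_n = [0.0822, -0.3874, 0.0000], ω = ẑ
J2: z=[0.0000, 0.0000, 1.0000] o=[-0.2230, -0.2153, 0.0000] → [-0.1332, -0.1645, 0.0000, 0.0000, 0.0000, 1.0000]
J3: z=[-0.6293, -0.7771, 0.0000] o=[0.0412, -0.4293, 0.3500] → [-0.1393, 0.1128, -0.5516, -0.6293, -0.7771, 0.0000]
q̇ = J⁺·V = [0.3170, -0.6760, -0.3390]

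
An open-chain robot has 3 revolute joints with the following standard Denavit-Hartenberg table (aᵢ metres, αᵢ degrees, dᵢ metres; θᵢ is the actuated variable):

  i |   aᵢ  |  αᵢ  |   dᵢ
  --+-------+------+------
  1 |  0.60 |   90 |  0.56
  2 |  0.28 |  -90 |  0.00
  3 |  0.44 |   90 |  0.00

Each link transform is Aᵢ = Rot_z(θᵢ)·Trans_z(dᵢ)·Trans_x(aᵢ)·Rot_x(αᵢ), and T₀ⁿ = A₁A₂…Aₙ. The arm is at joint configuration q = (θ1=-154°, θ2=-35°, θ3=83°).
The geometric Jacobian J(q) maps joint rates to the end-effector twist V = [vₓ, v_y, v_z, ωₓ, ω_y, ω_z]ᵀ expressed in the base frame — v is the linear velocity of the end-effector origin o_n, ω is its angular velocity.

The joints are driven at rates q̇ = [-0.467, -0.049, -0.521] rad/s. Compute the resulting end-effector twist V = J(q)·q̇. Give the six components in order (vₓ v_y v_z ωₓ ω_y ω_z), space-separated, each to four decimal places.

o_n = [-0.5935, -0.7753, 0.3686]
J₁: ẑ×o_n = [0.7753, -0.5935, 0.0000], ω = ẑ
J2: z=[-0.4384, 0.8988, 0.0000] o=[-0.5393, -0.2630, 0.5600] → [-0.1720, -0.0839, 0.2733, -0.4384, 0.8988, 0.0000]
J3: z=[-0.5155, -0.2514, 0.8192] o=[-0.7454, -0.3636, 0.3994] → [0.3450, 0.1086, 0.2505, -0.5155, -0.2514, 0.8192]
V = J·q̇ = [-0.5334, 0.2247, -0.1439, 0.2901, 0.0870, -0.8938]

-0.5334 0.2247 -0.1439 0.2901 0.0870 -0.8938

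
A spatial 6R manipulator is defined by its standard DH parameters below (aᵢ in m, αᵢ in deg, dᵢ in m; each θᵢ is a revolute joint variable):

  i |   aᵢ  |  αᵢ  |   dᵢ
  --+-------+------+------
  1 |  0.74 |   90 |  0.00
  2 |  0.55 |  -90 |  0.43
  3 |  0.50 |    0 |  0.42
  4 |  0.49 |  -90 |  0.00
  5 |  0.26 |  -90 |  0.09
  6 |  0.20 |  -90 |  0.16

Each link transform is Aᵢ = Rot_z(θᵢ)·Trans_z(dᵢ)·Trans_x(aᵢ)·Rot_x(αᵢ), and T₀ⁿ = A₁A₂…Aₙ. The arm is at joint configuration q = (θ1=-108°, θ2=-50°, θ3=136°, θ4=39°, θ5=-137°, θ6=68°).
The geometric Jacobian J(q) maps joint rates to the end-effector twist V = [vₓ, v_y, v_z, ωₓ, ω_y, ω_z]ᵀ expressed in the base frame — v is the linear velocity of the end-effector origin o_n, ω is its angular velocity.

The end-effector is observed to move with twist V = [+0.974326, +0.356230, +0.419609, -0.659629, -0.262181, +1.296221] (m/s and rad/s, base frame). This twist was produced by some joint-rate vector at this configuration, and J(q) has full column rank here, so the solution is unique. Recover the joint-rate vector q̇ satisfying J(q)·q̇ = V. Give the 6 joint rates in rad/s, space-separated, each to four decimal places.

0.8800 0.8810 0.1940 0.3600 -0.3310 0.0830

o_n = [-0.3381, -1.1806, 0.6101]
J₁: ẑ×o_n = [1.1806, -0.3381, 0.0000], ω = ẑ
J2: z=[-0.9511, 0.3090, 0.0000] o=[-0.2287, -0.7038, 0.0000] → [0.1885, 0.5803, 0.4873, -0.9511, 0.3090, 0.0000]
J3: z=[-0.2367, -0.7286, 0.6428] o=[-0.7469, -0.9071, -0.4213] → [-0.5757, 0.5069, 0.3625, -0.2367, -0.7286, 0.6428]
J4: z=[-0.2367, -0.7286, 0.6428] o=[-0.4445, -1.1006, 0.1242] → [-0.3026, 0.1835, 0.0965, -0.2367, -0.7286, 0.6428]
J5: z=[-0.9301, 0.3611, 0.0668] o=[-0.3070, -0.8154, 0.4981] → [0.0648, 0.1021, 0.3509, -0.9301, 0.3611, 0.0668]
J6: z=[0.0184, -0.1359, 0.9906] o=[-0.4860, -1.0227, 0.4730] → [0.1377, 0.1440, 0.0172, 0.0184, -0.1359, 0.9906]
q̇ = J⁺·V = [0.8800, 0.8810, 0.1940, 0.3600, -0.3310, 0.0830]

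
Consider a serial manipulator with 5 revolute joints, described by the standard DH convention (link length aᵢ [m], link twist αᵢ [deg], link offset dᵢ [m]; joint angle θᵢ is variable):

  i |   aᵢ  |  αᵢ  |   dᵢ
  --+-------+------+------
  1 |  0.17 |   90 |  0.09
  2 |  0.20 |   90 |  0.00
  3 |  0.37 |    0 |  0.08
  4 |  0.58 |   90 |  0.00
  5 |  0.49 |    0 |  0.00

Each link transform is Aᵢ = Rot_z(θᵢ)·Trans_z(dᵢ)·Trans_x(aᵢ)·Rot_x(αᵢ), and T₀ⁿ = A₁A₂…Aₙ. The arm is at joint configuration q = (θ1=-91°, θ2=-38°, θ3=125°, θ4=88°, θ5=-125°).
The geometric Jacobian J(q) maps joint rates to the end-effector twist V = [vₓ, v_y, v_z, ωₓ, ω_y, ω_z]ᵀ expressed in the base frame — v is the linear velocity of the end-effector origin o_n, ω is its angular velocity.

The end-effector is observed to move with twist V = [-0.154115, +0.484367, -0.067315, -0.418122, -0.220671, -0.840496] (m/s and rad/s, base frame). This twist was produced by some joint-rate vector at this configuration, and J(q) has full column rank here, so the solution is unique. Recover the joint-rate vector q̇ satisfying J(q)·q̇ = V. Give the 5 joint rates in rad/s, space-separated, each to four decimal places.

-0.8350 0.6960 0.3730 -0.5090 -0.3360

o_n = [-0.1431, -0.1582, 0.5051]
J₁: ẑ×o_n = [0.1582, -0.1431, 0.0000], ω = ẑ
J2: z=[-0.9998, 0.0175, 0.0000] o=[-0.0030, -0.1700, 0.0900] → [0.0072, 0.4151, -0.0093, -0.9998, 0.0175, 0.0000]
J3: z=[0.0107, 0.6156, -0.7880] o=[-0.0057, -0.3276, -0.0331] → [0.4648, 0.1024, 0.0864, 0.0107, 0.6156, -0.7880]
J4: z=[0.0107, 0.6156, -0.7880] o=[-0.3050, -0.1058, 0.0345] → [0.2484, -0.1327, -0.1002, 0.0107, 0.6156, -0.7880]
J5: z=[-0.8311, 0.4438, 0.3353] o=[0.0176, 0.2719, 0.3340] → [0.2202, 0.0884, 0.4287, -0.8311, 0.4438, 0.3353]
q̇ = J⁺·V = [-0.8350, 0.6960, 0.3730, -0.5090, -0.3360]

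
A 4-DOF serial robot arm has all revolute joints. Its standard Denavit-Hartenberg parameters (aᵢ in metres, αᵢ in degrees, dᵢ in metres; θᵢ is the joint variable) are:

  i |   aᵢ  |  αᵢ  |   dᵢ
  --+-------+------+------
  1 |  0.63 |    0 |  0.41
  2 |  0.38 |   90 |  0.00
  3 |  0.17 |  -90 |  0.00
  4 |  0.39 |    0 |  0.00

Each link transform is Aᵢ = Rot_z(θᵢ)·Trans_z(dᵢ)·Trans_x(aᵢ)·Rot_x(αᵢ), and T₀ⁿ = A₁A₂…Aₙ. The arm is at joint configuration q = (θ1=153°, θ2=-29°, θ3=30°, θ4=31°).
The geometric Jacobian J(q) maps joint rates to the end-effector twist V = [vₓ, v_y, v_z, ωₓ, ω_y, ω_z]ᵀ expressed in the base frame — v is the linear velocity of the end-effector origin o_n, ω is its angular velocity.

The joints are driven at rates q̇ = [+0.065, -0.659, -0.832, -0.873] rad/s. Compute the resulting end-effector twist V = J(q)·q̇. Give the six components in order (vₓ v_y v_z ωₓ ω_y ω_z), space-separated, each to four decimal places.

0.3566 0.7967 -0.2757 -0.9338 -0.1034 -1.3500

o_n = [-1.1846, 0.8508, 0.6621]
J₁: ẑ×o_n = [-0.8508, -1.1846, 0.0000], ω = ẑ
J2: z=[0.0000, 0.0000, 1.0000] o=[-0.5613, 0.2860, 0.4100] → [-0.5648, -0.6232, 0.0000, 0.0000, 0.0000, 1.0000]
J3: z=[0.8290, 0.5592, 0.0000] o=[-0.7738, 0.6010, 0.4100] → [0.1410, -0.2090, 0.4367, 0.8290, 0.5592, 0.0000]
J4: z=[0.2796, -0.4145, 0.8660] o=[-0.8562, 0.7231, 0.4950] → [-0.1799, -0.3311, -0.1004, 0.2796, -0.4145, 0.8660]
V = J·q̇ = [0.3566, 0.7967, -0.2757, -0.9338, -0.1034, -1.3500]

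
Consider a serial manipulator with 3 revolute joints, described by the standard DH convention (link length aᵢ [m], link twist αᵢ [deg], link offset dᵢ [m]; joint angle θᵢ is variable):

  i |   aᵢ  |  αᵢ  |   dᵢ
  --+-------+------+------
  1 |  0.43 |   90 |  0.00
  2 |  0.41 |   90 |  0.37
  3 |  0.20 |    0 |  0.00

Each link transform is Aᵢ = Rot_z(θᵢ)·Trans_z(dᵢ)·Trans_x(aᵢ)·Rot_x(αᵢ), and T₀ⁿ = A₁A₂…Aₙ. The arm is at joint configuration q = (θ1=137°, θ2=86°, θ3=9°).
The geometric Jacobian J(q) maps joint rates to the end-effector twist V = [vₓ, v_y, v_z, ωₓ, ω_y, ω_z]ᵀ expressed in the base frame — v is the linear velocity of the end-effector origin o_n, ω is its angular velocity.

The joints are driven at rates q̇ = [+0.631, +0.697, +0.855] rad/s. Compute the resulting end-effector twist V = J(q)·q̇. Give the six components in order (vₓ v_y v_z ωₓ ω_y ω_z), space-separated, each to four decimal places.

0.0370 -0.2111 0.0029 -0.1484 1.0914 0.5714

o_n = [-0.0718, 0.6156, 0.6061]
J₁: ẑ×o_n = [-0.6156, -0.0718, 0.0000], ω = ẑ
J2: z=[0.6820, 0.7314, 0.0000] o=[-0.3145, 0.2933, 0.0000] → [0.4432, -0.4133, 0.0424, 0.6820, 0.7314, 0.0000]
J3: z=[-0.7296, 0.6803, -0.0698] o=[-0.0831, 0.5834, 0.4090] → [0.1363, 0.1430, -0.0312, -0.7296, 0.6803, -0.0698]
V = J·q̇ = [0.0370, -0.2111, 0.0029, -0.1484, 1.0914, 0.5714]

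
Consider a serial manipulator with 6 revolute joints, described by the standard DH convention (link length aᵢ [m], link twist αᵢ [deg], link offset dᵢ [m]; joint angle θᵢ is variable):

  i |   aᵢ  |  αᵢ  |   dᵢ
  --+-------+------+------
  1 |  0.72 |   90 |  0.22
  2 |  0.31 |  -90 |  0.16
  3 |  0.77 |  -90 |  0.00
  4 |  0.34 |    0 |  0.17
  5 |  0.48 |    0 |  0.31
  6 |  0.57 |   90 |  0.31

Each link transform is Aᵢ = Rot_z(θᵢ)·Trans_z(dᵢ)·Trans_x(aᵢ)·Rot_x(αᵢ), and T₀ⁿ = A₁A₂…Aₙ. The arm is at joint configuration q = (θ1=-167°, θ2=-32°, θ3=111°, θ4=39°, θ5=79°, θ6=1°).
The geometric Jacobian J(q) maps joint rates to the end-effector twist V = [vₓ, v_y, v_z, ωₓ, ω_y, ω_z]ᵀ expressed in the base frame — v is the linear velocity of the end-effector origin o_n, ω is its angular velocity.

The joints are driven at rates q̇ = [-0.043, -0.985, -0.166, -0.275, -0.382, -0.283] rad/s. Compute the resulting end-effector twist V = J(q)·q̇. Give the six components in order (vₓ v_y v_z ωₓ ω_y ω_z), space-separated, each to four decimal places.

o_n = [0.4083, 0.0388, -0.4160]
J₁: ẑ×o_n = [-0.0388, 0.4083, 0.0000], ω = ẑ
J2: z=[-0.2250, 0.9744, 0.0000] o=[-0.7015, -0.1620, 0.2200] → [-0.6197, -0.1431, -1.1266, -0.2250, 0.9744, 0.0000]
J3: z=[-0.5163, -0.1192, 0.8480] o=[-0.9937, -0.0652, 0.0557] → [-0.0320, 0.9454, 0.1134, -0.5163, -0.1192, 0.8480]
J4: z=[0.6908, 0.5273, 0.4947] o=[-0.6040, -0.7130, 0.2020] → [-0.6977, 0.9277, -0.0144, 0.6908, 0.5273, 0.4947]
J5: z=[0.6908, 0.5273, 0.4947] o=[-0.2423, -0.8201, 0.1548] → [-0.7259, 0.7162, 0.2503, 0.6908, 0.5273, 0.4947]
J6: z=[0.6908, 0.5273, 0.4947] o=[0.0766, -0.4166, -0.0941] → [-0.3950, 0.3865, 0.1397, 0.6908, 0.5273, 0.4947]
V = J·q̇ = [1.1983, -0.6716, 0.9597, -0.3421, -1.4356, -0.6488]

1.1983 -0.6716 0.9597 -0.3421 -1.4356 -0.6488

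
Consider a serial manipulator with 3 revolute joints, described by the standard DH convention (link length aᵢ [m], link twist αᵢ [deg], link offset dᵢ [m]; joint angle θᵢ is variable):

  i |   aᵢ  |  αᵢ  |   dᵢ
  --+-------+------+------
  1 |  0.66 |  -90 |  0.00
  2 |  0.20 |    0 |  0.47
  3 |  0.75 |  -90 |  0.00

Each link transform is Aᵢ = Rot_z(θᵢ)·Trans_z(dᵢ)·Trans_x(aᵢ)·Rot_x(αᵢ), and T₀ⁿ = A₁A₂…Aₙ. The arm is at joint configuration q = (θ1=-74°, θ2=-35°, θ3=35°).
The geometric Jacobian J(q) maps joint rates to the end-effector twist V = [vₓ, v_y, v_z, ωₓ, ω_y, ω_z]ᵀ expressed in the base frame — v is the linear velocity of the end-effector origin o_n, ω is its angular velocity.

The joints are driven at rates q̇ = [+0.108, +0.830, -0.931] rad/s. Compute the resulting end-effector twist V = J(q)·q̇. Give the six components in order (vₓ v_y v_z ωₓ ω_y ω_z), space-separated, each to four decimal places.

o_n = [0.8856, -1.3833, 0.1147]
J₁: ẑ×o_n = [1.3833, 0.8856, -0.0000], ω = ẑ
J2: z=[0.9613, 0.2756, 0.0000] o=[0.1819, -0.6344, 0.0000] → [0.0316, -0.1103, -0.9138, 0.9613, 0.2756, 0.0000]
J3: z=[0.9613, 0.2756, 0.0000] o=[0.6789, -0.6624, 0.1147] → [0.0000, 0.0000, -0.7500, 0.9613, 0.2756, 0.0000]
V = J·q̇ = [0.1756, 0.0041, -0.0602, -0.0971, -0.0278, 0.1080]

0.1756 0.0041 -0.0602 -0.0971 -0.0278 0.1080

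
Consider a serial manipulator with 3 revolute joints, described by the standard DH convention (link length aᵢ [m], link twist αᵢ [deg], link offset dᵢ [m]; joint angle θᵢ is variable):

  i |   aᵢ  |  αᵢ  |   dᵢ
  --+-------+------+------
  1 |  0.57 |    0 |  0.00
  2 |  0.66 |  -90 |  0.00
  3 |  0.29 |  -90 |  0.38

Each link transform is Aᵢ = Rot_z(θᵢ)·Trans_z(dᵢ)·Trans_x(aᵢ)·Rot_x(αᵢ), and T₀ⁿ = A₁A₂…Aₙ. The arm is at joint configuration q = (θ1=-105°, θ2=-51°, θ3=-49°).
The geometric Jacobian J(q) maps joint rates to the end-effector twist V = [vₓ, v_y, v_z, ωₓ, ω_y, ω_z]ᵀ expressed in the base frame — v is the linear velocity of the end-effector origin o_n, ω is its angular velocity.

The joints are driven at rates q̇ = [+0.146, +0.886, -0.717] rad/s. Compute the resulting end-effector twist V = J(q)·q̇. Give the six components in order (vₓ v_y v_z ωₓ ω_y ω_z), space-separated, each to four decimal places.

o_n = [-0.7697, -1.2436, 0.2189]
J₁: ẑ×o_n = [1.2436, -0.7697, 0.0000], ω = ẑ
J2: z=[0.0000, 0.0000, 1.0000] o=[-0.1475, -0.5506, 0.0000] → [0.6930, -0.6222, 0.0000, 0.0000, 0.0000, 1.0000]
J3: z=[0.4067, -0.9135, 0.0000] o=[-0.7505, -0.8190, 0.0000] → [-0.1999, -0.0890, -0.1903, 0.4067, -0.9135, 0.0000]
V = J·q̇ = [0.9389, -0.5998, 0.1364, -0.2916, 0.6550, 1.0320]

0.9389 -0.5998 0.1364 -0.2916 0.6550 1.0320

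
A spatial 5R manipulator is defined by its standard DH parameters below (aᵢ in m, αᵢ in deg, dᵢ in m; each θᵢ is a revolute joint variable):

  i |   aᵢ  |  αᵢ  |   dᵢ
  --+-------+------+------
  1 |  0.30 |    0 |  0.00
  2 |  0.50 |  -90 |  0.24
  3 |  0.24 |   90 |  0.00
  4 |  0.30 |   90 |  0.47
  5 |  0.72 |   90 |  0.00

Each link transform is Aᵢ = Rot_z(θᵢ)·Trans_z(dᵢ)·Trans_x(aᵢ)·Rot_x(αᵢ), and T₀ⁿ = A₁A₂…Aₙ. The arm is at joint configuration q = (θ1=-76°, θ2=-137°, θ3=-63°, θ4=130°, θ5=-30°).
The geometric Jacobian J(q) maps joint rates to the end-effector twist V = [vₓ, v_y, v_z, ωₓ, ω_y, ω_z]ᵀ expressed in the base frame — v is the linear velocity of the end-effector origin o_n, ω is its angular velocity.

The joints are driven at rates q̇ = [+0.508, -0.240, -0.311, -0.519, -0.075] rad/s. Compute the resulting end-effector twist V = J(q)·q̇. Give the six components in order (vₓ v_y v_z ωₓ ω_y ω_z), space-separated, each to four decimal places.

o_n = [-0.5152, -0.7529, -0.0252]
J₁: ẑ×o_n = [0.7529, -0.5152, 0.0000], ω = ẑ
J2: z=[0.0000, 0.0000, 1.0000] o=[0.0726, -0.2911, 0.0000] → [0.4618, -0.5878, 0.0000, 0.0000, 0.0000, 1.0000]
J3: z=[-0.5446, -0.8387, 0.0000] o=[-0.3468, -0.0188, 0.2400] → [0.2224, -0.1444, 0.2586, -0.5446, -0.8387, 0.0000]
J4: z=[0.7473, -0.4853, 0.4540] o=[-0.4381, 0.0406, 0.4538] → [0.5927, 0.3229, -0.6304, 0.7473, -0.4853, 0.4540]
J5: z=[-0.6418, -0.3497, 0.6826] o=[-0.1387, -0.4279, 0.4954] → [0.4039, -0.5911, 0.0769, -0.6418, -0.3497, 0.6826]
V = J·q̇ = [-0.1354, -0.1990, 0.2410, -0.1703, 0.5389, -0.0188]

-0.1354 -0.1990 0.2410 -0.1703 0.5389 -0.0188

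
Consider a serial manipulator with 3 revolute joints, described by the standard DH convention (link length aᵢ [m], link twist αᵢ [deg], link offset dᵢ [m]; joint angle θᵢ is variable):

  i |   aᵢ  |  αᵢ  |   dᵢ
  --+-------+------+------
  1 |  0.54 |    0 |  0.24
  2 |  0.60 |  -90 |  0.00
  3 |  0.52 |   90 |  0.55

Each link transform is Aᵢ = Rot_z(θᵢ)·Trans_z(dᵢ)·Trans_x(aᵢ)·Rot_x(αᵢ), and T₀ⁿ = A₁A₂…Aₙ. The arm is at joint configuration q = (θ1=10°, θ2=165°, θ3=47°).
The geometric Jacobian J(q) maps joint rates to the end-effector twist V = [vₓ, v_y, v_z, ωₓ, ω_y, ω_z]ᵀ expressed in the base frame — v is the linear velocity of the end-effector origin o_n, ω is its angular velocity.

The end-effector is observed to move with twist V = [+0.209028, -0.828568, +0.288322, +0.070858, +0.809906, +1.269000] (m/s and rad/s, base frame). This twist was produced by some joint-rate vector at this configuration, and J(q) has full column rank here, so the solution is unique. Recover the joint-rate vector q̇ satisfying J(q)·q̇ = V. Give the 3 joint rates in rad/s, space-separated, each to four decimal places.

0.7750 0.4940 -0.8130

o_n = [-0.4671, -0.3709, -0.1403]
J₁: ẑ×o_n = [0.3709, -0.4671, 0.0000], ω = ẑ
J2: z=[0.0000, 0.0000, 1.0000] o=[0.5318, 0.0938, 0.2400] → [0.4647, -0.9989, 0.0000, 0.0000, 0.0000, 1.0000]
J3: z=[-0.0872, -0.9962, 0.0000] o=[-0.0659, 0.1461, 0.2400] → [0.3789, -0.0331, -0.3546, -0.0872, -0.9962, 0.0000]
q̇ = J⁺·V = [0.7750, 0.4940, -0.8130]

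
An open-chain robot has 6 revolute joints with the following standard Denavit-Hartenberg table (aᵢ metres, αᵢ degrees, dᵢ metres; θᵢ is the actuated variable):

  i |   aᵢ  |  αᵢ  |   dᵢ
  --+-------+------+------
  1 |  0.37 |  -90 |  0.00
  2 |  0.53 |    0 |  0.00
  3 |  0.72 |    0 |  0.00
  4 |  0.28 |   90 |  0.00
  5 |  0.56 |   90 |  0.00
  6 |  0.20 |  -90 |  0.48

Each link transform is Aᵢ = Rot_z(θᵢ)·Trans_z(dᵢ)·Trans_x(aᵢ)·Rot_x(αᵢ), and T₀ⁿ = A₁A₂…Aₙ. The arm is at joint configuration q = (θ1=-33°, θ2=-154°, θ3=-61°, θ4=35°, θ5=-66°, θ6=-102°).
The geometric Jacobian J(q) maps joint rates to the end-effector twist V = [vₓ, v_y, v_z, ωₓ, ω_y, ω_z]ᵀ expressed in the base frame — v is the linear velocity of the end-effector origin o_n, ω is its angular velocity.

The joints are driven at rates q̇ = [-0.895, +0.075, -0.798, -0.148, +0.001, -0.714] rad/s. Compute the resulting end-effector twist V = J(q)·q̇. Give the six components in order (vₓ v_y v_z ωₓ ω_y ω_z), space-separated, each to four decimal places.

o_n = [-0.9920, -0.1533, 0.0150]
J₁: ẑ×o_n = [0.1533, -0.9920, 0.0000], ω = ẑ
J2: z=[0.5446, 0.8387, 0.0000] o=[0.3103, -0.2015, 0.0000] → [0.0126, -0.0082, 1.1185, 0.5446, 0.8387, 0.0000]
J3: z=[0.5446, 0.8387, 0.0000] o=[-0.0892, 0.0579, 0.2323] → [-0.1823, 0.1184, 0.6421, 0.5446, 0.8387, 0.0000]
J4: z=[0.5446, 0.8387, 0.0000] o=[-0.5838, 0.3792, -0.1806] → [0.1641, -0.1065, 0.0524, 0.5446, 0.8387, 0.0000]
J5: z=[0.0000, 0.0000, -1.0000] o=[-0.8187, 0.5316, -0.1806] → [-0.6849, 0.1734, -0.0000, 0.0000, 0.0000, -1.0000]
J6: z=[0.5446, -0.8387, -0.0000] o=[-1.2883, 0.2267, -0.1806] → [-0.1641, -0.1065, 0.0416, 0.5446, -0.8387, -0.0000]
V = J·q̇ = [0.1014, 0.8848, -0.4660, -0.8633, -0.1317, -0.8960]

0.1014 0.8848 -0.4660 -0.8633 -0.1317 -0.8960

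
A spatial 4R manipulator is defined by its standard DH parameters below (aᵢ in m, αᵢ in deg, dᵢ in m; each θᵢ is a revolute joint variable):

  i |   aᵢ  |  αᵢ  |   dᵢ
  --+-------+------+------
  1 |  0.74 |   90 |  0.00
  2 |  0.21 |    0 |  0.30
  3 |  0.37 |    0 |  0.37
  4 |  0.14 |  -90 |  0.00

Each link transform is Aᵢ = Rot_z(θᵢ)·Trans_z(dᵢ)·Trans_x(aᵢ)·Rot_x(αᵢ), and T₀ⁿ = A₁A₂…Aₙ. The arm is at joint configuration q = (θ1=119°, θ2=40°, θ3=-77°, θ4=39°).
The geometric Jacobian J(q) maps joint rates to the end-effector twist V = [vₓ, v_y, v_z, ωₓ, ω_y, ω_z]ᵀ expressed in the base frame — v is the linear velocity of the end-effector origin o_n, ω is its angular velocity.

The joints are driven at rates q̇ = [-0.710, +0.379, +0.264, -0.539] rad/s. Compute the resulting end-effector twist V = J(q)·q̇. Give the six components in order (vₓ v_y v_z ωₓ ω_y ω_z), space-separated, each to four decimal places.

o_n = [-0.0618, 1.4936, -0.0828]
J₁: ẑ×o_n = [-1.4936, -0.0618, 0.0000], ω = ẑ
J2: z=[0.8746, 0.4848, 0.0000] o=[-0.3588, 0.6472, 0.0000] → [-0.0401, 0.0724, 0.5963, 0.8746, 0.4848, 0.0000]
J3: z=[0.8746, 0.4848, 0.0000] o=[-0.1744, 0.9334, 0.1350] → [-0.1056, 0.1905, 0.4354, 0.8746, 0.4848, 0.0000]
J4: z=[0.8746, 0.4848, 0.0000] o=[0.0060, 1.3712, -0.0877] → [0.0024, -0.0043, 0.1399, 0.8746, 0.4848, 0.0000]
V = J·q̇ = [1.0161, 0.1239, 0.2655, 0.0910, 0.0504, -0.7100]

1.0161 0.1239 0.2655 0.0910 0.0504 -0.7100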